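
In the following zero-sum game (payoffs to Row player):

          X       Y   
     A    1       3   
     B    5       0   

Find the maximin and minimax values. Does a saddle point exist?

Maximin = 1, Minimax = 3, Saddle: False

Work:
Row minimums: [1, 0] → maximin = 1
Column maximums: [5, 3] → minimax = 3
No saddle point (maximin ≠ minimax). Mixed strategy needed.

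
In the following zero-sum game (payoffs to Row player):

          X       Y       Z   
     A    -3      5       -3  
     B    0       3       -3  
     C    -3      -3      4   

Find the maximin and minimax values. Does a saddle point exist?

Maximin = -3, Minimax = 0, Saddle: False

Work:
Row minimums: [-3, -3, -3] → maximin = -3
Column maximums: [0, 5, 4] → minimax = 0
No saddle point (maximin ≠ minimax). Mixed strategy needed.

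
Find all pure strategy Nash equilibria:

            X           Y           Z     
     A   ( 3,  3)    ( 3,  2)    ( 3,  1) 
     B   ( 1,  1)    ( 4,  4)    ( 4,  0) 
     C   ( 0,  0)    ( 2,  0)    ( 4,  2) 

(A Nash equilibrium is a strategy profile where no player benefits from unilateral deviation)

Nash equilibrium: (A, X), (B, Y), (C, Z)

Work:
Best responses:
  P1 vs X: payoffs [3, 1, 0] → best response A (payoff 3)
  P1 vs Y: payoffs [3, 4, 2] → best response B (payoff 4)
  P1 vs Z: payoffs [3, 4, 4] → best response B/C (payoff 4)
  P2 vs A: payoffs [3, 2, 1] → best response X (payoff 3)
  P2 vs B: payoffs [1, 4, 0] → best response Y (payoff 4)
  P2 vs C: payoffs [0, 0, 2] → best response Z (payoff 2)
Mutual best responses: (A,X), (B,Y), (C,Z) → Nash equilibria.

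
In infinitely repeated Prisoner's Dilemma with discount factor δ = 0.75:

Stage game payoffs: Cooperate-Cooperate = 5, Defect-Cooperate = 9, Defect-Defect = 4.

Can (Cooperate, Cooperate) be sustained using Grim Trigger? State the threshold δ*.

δ* = 0.8; since δ = 0.75 < 0.8, cooperation cannot be sustained

Work:
For Grim Trigger:
Cooperate forever: 5/(1-δ)
Defect then punished: 9 + 4·δ/(1-δ)
Need: 5/(1-δ) ≥ 9 + 4·δ/(1-δ)
Solving: δ ≥ (T-R)/(T-P) = (9-5)/(9-4) = 0.8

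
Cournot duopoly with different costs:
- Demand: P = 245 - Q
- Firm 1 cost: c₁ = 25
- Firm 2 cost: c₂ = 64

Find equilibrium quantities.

q₁* = 86.33, q₂* = 47.33

Work:
Reaction: q₁ = (245 - 25 - q₂)/2
Reaction: q₂ = (245 - 64 - q₁)/2
Solve simultaneously:
q₁* = (245 - 2×25 + 64)/3 = 86.33
q₂* = (245 - 2×64 + 25)/3 = 47.33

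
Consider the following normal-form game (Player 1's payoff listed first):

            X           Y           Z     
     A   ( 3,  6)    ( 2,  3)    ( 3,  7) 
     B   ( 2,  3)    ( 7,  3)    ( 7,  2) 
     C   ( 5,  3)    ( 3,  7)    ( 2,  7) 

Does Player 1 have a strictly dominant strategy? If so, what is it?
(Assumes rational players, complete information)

No strictly dominant strategy exists for Player 1

Work:
A strategy strictly dominates another if it gives a strictly higher payoff against every opponent action. Compare each pair of P1's strategies column-by-column:
  A vs B: [3 vs 2, 2 vs 7, 3 vs 7] → A does not strictly dominate B (column Y: 2 ≤ 7)
  A vs C: [3 vs 5, 2 vs 3, 3 vs 2] → A does not strictly dominate C (column X: 3 ≤ 5)
  B vs A: [2 vs 3, 7 vs 2, 7 vs 3] → B does not strictly dominate A (column X: 2 ≤ 3)
  B vs C: [2 vs 5, 7 vs 3, 7 vs 2] → B does not strictly dominate C (column X: 2 ≤ 5)
  C vs A: [5 vs 3, 3 vs 2, 2 vs 3] → C does not strictly dominate A (column Z: 2 ≤ 3)
  C vs B: [5 vs 2, 3 vs 7, 2 vs 7] → C does not strictly dominate B (column Y: 3 ≤ 7)
No single strategy strictly dominates all others → no strictly dominant strategy.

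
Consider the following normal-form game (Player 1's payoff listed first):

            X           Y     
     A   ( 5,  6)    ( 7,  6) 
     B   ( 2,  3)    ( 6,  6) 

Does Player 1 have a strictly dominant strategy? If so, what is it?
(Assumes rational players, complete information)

Yes, Player 1's strictly dominant strategy is A

Work:
A strategy strictly dominates another if it gives a strictly higher payoff against every opponent action. Compare each pair of P1's strategies column-by-column:
  A vs B: [5 vs 2, 7 vs 6] → A strictly dominates B
  B vs A: [2 vs 5, 6 vs 7] → B does not strictly dominate A (column X: 2 ≤ 5)
A strictly dominates every other strategy → strictly dominant.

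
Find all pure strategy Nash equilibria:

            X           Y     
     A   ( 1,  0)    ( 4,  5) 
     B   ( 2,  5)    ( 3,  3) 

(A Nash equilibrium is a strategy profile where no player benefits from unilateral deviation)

Nash equilibrium: (A, Y), (B, X)

Work:
Best responses:
  P1 vs X: payoffs [1, 2] → best response B (payoff 2)
  P1 vs Y: payoffs [4, 3] → best response A (payoff 4)
  P2 vs A: payoffs [0, 5] → best response Y (payoff 5)
  P2 vs B: payoffs [5, 3] → best response X (payoff 5)
Mutual best responses: (A,Y), (B,X) → Nash equilibria.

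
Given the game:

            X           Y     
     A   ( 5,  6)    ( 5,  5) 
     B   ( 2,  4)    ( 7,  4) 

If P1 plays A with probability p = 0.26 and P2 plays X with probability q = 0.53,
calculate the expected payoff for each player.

E[P1] = 4.519, E[P2] = 4.3978

Work:
E[P1] = p·q·π₁(A,X) + p·(1-q)·π₁(A,Y) + (1-p)·q·π₁(B,X) + (1-p)·(1-q)·π₁(B,Y)
= 0.26·0.53·5 + 0.26·0.47·5 + 0.74·0.53·2 + 0.74·0.47·7
= 4.519

E[P2] = 4.3978 (similar calculation)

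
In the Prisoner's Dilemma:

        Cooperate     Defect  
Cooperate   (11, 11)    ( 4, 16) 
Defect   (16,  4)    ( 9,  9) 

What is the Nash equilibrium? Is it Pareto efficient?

(Defect, Defect) is NE; not Pareto efficient

Work:
Defect dominates Cooperate for both players:
If P2 cooperates: Defect (16) > Cooperate (11)
If P2 defects: Defect (9) > Cooperate (4)
NE: (Defect, Defect) with payoff (9, 9)
But (Cooperate, Cooperate) = (11, 11) Pareto dominates (9, 9)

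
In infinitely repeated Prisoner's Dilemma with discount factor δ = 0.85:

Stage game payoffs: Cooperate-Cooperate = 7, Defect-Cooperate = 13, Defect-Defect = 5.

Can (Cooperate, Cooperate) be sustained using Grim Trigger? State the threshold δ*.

δ* = 0.75; since δ = 0.85 ≥ 0.75, cooperation can be sustained

Work:
For Grim Trigger:
Cooperate forever: 7/(1-δ)
Defect then punished: 13 + 5·δ/(1-δ)
Need: 7/(1-δ) ≥ 13 + 5·δ/(1-δ)
Solving: δ ≥ (T-R)/(T-P) = (13-7)/(13-5) = 0.75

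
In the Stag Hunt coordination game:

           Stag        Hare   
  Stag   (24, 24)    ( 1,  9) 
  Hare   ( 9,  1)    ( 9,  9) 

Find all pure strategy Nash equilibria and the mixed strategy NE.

Pure NE: (Stag, Stag) and (Hare, Hare); Mixed NE: p = 0.3478, q = 0.3478

Work:
Check pure NE:
(Stag, Stag): (24, 24) - no unilateral deviation beneficial
(Hare, Hare): (9, 9) - no unilateral deviation beneficial
Mixed NE: P1 plays Stag with p = 0.3478, P2 plays Stag with q = 0.3478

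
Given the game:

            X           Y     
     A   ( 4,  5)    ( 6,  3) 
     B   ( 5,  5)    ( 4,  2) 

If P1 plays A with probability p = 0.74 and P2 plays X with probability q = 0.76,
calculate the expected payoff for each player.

E[P1] = 4.5528, E[P2] = 4.4576

Work:
E[P1] = p·q·π₁(A,X) + p·(1-q)·π₁(A,Y) + (1-p)·q·π₁(B,X) + (1-p)·(1-q)·π₁(B,Y)
= 0.74·0.76·4 + 0.74·0.24·6 + 0.26·0.76·5 + 0.26·0.24·4
= 4.5528

E[P2] = 4.4576 (similar calculation)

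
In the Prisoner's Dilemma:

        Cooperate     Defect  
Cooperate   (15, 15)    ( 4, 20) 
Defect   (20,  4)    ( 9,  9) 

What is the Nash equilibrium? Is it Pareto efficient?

(Defect, Defect) is NE; not Pareto efficient

Work:
Defect dominates Cooperate for both players:
If P2 cooperates: Defect (20) > Cooperate (15)
If P2 defects: Defect (9) > Cooperate (4)
NE: (Defect, Defect) with payoff (9, 9)
But (Cooperate, Cooperate) = (15, 15) Pareto dominates (9, 9)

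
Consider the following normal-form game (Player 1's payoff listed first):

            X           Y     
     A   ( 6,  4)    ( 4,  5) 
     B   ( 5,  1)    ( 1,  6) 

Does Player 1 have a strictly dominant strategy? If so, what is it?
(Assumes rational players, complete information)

Yes, Player 1's strictly dominant strategy is A

Work:
A strategy strictly dominates another if it gives a strictly higher payoff against every opponent action. Compare each pair of P1's strategies column-by-column:
  A vs B: [6 vs 5, 4 vs 1] → A strictly dominates B
  B vs A: [5 vs 6, 1 vs 4] → B does not strictly dominate A (column X: 5 ≤ 6)
A strictly dominates every other strategy → strictly dominant.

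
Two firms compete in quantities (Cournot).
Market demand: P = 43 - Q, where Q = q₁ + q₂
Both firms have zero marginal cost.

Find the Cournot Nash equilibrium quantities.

q₁* = q₂* = 14.33; P* = 14.33

Work:
Profit: π_i = P·q_i = (a - q_i - q_j)·q_i
FOC: ∂π_i/∂q_i = a - 2q_i - q_j = 0
Reaction function: q_i = (43 - q_j)/2
Symmetry: q* = 43/3 = 14.33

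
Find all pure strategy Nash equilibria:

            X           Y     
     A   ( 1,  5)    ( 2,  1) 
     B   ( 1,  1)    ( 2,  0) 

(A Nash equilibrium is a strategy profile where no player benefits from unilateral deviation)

Nash equilibrium: (A, X), (B, X)

Work:
Best responses:
  P1 vs X: payoffs [1, 1] → best response A/B (payoff 1)
  P1 vs Y: payoffs [2, 2] → best response A/B (payoff 2)
  P2 vs A: payoffs [5, 1] → best response X (payoff 5)
  P2 vs B: payoffs [1, 0] → best response X (payoff 1)
Mutual best responses: (A,X), (B,X) → Nash equilibria.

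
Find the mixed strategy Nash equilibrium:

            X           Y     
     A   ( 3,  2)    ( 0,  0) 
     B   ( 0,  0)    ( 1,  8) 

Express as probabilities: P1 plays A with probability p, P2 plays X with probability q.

p = 0.8, q = 0.25

Work:
Find probabilities that make opponent indifferent:
P2 chooses q to make P1 indifferent between A and B
P1 chooses p to make P2 indifferent between X and Y
Mixed NE: P1 plays (A: 0.8, B: 0.2), P2 plays (X: 0.25, Y: 0.75)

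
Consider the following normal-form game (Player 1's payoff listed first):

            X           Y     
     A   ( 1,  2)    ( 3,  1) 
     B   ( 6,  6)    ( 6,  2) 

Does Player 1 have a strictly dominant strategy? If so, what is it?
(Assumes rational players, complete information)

Yes, Player 1's strictly dominant strategy is B

Work:
A strategy strictly dominates another if it gives a strictly higher payoff against every opponent action. Compare each pair of P1's strategies column-by-column:
  A vs B: [1 vs 6, 3 vs 6] → A does not strictly dominate B (column X: 1 ≤ 6)
  B vs A: [6 vs 1, 6 vs 3] → B strictly dominates A
B strictly dominates every other strategy → strictly dominant.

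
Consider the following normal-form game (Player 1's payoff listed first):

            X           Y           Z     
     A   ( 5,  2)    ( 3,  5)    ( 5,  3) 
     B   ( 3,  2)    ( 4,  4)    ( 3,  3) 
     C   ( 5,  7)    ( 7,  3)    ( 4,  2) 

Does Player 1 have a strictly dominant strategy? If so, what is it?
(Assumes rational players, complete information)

No strictly dominant strategy exists for Player 1

Work:
A strategy strictly dominates another if it gives a strictly higher payoff against every opponent action. Compare each pair of P1's strategies column-by-column:
  A vs B: [5 vs 3, 3 vs 4, 5 vs 3] → A does not strictly dominate B (column Y: 3 ≤ 4)
  A vs C: [5 vs 5, 3 vs 7, 5 vs 4] → A does not strictly dominate C (column X: 5 ≤ 5)
  B vs A: [3 vs 5, 4 vs 3, 3 vs 5] → B does not strictly dominate A (column X: 3 ≤ 5)
  B vs C: [3 vs 5, 4 vs 7, 3 vs 4] → B does not strictly dominate C (column X: 3 ≤ 5)
  C vs A: [5 vs 5, 7 vs 3, 4 vs 5] → C does not strictly dominate A (column X: 5 ≤ 5)
  C vs B: [5 vs 3, 7 vs 4, 4 vs 3] → C strictly dominates B
No single strategy strictly dominates all others → no strictly dominant strategy.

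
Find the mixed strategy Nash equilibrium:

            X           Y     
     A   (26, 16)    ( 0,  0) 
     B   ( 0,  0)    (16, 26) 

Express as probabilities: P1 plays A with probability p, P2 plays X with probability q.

p = 0.619, q = 0.381

Work:
Find probabilities that make opponent indifferent:
P2 chooses q to make P1 indifferent between A and B
P1 chooses p to make P2 indifferent between X and Y
Mixed NE: P1 plays (A: 0.619, B: 0.381), P2 plays (X: 0.381, Y: 0.619)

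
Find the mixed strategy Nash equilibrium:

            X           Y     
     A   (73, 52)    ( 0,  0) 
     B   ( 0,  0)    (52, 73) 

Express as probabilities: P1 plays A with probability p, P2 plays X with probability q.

p = 0.584, q = 0.416

Work:
Find probabilities that make opponent indifferent:
P2 chooses q to make P1 indifferent between A and B
P1 chooses p to make P2 indifferent between X and Y
Mixed NE: P1 plays (A: 0.584, B: 0.416), P2 plays (X: 0.416, Y: 0.584)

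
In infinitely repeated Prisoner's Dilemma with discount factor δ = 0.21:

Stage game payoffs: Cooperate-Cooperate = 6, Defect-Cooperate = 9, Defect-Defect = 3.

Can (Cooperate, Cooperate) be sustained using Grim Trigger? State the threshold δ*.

δ* = 0.5; since δ = 0.21 < 0.5, cooperation cannot be sustained

Work:
For Grim Trigger:
Cooperate forever: 6/(1-δ)
Defect then punished: 9 + 3·δ/(1-δ)
Need: 6/(1-δ) ≥ 9 + 3·δ/(1-δ)
Solving: δ ≥ (T-R)/(T-P) = (9-6)/(9-3) = 0.5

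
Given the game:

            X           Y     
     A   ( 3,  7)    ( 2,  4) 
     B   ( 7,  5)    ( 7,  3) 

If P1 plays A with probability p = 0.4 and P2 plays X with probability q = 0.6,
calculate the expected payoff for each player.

E[P1] = 5.24, E[P2] = 4.84

Work:
E[P1] = p·q·π₁(A,X) + p·(1-q)·π₁(A,Y) + (1-p)·q·π₁(B,X) + (1-p)·(1-q)·π₁(B,Y)
= 0.4·0.6·3 + 0.4·0.4·2 + 0.6·0.6·7 + 0.6·0.4·7
= 5.24

E[P2] = 4.84 (similar calculation)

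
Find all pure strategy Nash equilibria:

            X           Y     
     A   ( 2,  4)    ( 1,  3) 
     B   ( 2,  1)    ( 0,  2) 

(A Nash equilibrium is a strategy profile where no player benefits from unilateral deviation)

Nash equilibrium: (A, X)

Work:
Best responses:
  P1 vs X: payoffs [2, 2] → best response A/B (payoff 2)
  P1 vs Y: payoffs [1, 0] → best response A (payoff 1)
  P2 vs A: payoffs [4, 3] → best response X (payoff 4)
  P2 vs B: payoffs [1, 2] → best response Y (payoff 2)
Mutual best responses: (A,X) → Nash equilibria.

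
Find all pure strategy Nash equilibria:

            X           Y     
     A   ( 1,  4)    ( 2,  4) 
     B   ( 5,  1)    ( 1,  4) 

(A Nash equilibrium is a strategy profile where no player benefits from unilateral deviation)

Nash equilibrium: (A, Y)

Work:
Best responses:
  P1 vs X: payoffs [1, 5] → best response B (payoff 5)
  P1 vs Y: payoffs [2, 1] → best response A (payoff 2)
  P2 vs A: payoffs [4, 4] → best response X/Y (payoff 4)
  P2 vs B: payoffs [1, 4] → best response Y (payoff 4)
Mutual best responses: (A,Y) → Nash equilibria.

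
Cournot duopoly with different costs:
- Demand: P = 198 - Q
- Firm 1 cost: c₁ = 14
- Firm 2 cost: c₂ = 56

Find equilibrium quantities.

q₁* = 75.33, q₂* = 33.33

Work:
Reaction: q₁ = (198 - 14 - q₂)/2
Reaction: q₂ = (198 - 56 - q₁)/2
Solve simultaneously:
q₁* = (198 - 2×14 + 56)/3 = 75.33
q₂* = (198 - 2×56 + 14)/3 = 33.33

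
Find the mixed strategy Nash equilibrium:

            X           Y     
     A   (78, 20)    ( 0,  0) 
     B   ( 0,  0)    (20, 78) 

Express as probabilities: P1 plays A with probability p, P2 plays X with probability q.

p = 0.7959, q = 0.2041

Work:
Find probabilities that make opponent indifferent:
P2 chooses q to make P1 indifferent between A and B
P1 chooses p to make P2 indifferent between X and Y
Mixed NE: P1 plays (A: 0.7959, B: 0.2041), P2 plays (X: 0.2041, Y: 0.7959)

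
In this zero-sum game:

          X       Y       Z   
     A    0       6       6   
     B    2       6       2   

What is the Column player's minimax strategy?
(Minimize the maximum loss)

Column should play X, value = 2

Work:
Column player minimizes Row's maximum payoff:
Column X: max payoff to Row = 2
Column Y: max payoff to Row = 6
Column Z: max payoff to Row = 6
Minimum is 2, achieved by column X.
Minimax strategy: X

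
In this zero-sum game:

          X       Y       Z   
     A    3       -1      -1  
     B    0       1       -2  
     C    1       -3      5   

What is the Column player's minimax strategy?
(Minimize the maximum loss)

Column should play Y, value = 1

Work:
Column player minimizes Row's maximum payoff:
Column X: max payoff to Row = 3
Column Y: max payoff to Row = 1
Column Z: max payoff to Row = 5
Minimum is 1, achieved by column Y.
Minimax strategy: Y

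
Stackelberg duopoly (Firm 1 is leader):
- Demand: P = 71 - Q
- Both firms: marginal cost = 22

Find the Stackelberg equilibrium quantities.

q₁* (leader) = 24.5, q₂* (follower) = 12.25

Work:
Follower's reaction: q₂ = (a - c - q₁)/2
Leader substitutes: π₁ = q₁·(a - q₁ - (a-c-q₁)/2 - c)
FOC: q₁* = (71 - 22)/2 = 24.50
Then: q₂* = (71 - 22 - 24.5)/2 = 12.25
Leader has first-mover advantage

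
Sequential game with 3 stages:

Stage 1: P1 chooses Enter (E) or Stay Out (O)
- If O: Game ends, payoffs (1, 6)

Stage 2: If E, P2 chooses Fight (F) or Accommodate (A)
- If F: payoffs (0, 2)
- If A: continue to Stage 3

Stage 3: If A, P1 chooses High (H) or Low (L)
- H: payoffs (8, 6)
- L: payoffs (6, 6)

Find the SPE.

SPE: (E, A, H); Outcome (8, 6)

Work:
Stage 3: P1 chooses H (8 vs 6)
Stage 2: P2: F->2, A->6 (anticipating H). Choose A
Stage 1: P1: O->1, E->8 (anticipating A, H). Choose E
SPE path: E -> A -> H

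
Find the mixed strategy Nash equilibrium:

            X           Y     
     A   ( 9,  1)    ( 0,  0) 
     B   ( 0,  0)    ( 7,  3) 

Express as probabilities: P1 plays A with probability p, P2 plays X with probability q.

p = 0.75, q = 0.4375

Work:
Find probabilities that make opponent indifferent:
P2 chooses q to make P1 indifferent between A and B
P1 chooses p to make P2 indifferent between X and Y
Mixed NE: P1 plays (A: 0.75, B: 0.25), P2 plays (X: 0.4375, Y: 0.5625)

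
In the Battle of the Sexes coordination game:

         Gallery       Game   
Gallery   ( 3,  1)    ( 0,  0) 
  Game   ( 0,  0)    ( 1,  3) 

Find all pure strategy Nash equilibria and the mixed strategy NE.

Pure NE: (Gallery, Gallery) and (Game, Game); Mixed NE: p = 0.75, q = 0.25

Work:
Check pure NE:
(Gallery, Gallery): (3, 1) - no unilateral deviation beneficial
(Game, Game): (1, 3) - no unilateral deviation beneficial
Mixed NE: P1 plays Gallery with p = 0.75, P2 plays Gallery with q = 0.25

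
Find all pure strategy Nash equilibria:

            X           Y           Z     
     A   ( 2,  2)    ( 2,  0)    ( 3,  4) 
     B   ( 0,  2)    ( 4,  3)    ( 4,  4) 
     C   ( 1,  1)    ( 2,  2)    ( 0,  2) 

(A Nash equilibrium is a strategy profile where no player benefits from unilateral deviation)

Nash equilibrium: (B, Z)

Work:
Best responses:
  P1 vs X: payoffs [2, 0, 1] → best response A (payoff 2)
  P1 vs Y: payoffs [2, 4, 2] → best response B (payoff 4)
  P1 vs Z: payoffs [3, 4, 0] → best response B (payoff 4)
  P2 vs A: payoffs [2, 0, 4] → best response Z (payoff 4)
  P2 vs B: payoffs [2, 3, 4] → best response Z (payoff 4)
  P2 vs C: payoffs [1, 2, 2] → best response Y/Z (payoff 2)
Mutual best responses: (B,Z) → Nash equilibria.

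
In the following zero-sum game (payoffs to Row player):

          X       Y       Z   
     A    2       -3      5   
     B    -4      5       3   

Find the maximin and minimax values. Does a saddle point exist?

Maximin = -3, Minimax = 2, Saddle: False

Work:
Row minimums: [-3, -4] → maximin = -3
Column maximums: [2, 5, 5] → minimax = 2
No saddle point (maximin ≠ minimax). Mixed strategy needed.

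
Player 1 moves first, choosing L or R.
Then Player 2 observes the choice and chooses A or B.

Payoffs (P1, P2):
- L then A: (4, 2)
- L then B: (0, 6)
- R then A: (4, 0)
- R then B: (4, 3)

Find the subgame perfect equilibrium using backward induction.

P1 plays R, P2 plays B after L and B after R; Payoff (4, 3)

Work:
Backward induction:
After L: P2 chooses B → P1 gets 0
After R: P2 chooses B → P1 gets 4
P1 chooses R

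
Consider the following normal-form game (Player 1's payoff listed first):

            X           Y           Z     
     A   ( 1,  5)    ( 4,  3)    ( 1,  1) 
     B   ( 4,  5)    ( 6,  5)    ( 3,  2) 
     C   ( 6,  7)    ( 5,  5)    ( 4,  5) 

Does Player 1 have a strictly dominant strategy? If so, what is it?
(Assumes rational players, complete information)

No strictly dominant strategy exists for Player 1

Work:
A strategy strictly dominates another if it gives a strictly higher payoff against every opponent action. Compare each pair of P1's strategies column-by-column:
  A vs B: [1 vs 4, 4 vs 6, 1 vs 3] → A does not strictly dominate B (column X: 1 ≤ 4)
  A vs C: [1 vs 6, 4 vs 5, 1 vs 4] → A does not strictly dominate C (column X: 1 ≤ 6)
  B vs A: [4 vs 1, 6 vs 4, 3 vs 1] → B strictly dominates A
  B vs C: [4 vs 6, 6 vs 5, 3 vs 4] → B does not strictly dominate C (column X: 4 ≤ 6)
  C vs A: [6 vs 1, 5 vs 4, 4 vs 1] → C strictly dominates A
  C vs B: [6 vs 4, 5 vs 6, 4 vs 3] → C does not strictly dominate B (column Y: 5 ≤ 6)
No single strategy strictly dominates all others → no strictly dominant strategy.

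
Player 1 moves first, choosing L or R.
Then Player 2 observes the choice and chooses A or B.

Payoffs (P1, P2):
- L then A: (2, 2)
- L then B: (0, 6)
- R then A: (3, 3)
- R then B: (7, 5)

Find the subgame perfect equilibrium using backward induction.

P1 plays R, P2 plays B after L and B after R; Payoff (7, 5)

Work:
Backward induction:
After L: P2 chooses B → P1 gets 0
After R: P2 chooses B → P1 gets 7
P1 chooses R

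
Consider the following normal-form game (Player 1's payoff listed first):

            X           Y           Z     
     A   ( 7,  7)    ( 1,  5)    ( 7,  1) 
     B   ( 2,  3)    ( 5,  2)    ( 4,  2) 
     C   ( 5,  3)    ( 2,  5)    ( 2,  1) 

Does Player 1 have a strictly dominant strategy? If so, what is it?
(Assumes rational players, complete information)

No strictly dominant strategy exists for Player 1

Work:
A strategy strictly dominates another if it gives a strictly higher payoff against every opponent action. Compare each pair of P1's strategies column-by-column:
  A vs B: [7 vs 2, 1 vs 5, 7 vs 4] → A does not strictly dominate B (column Y: 1 ≤ 5)
  A vs C: [7 vs 5, 1 vs 2, 7 vs 2] → A does not strictly dominate C (column Y: 1 ≤ 2)
  B vs A: [2 vs 7, 5 vs 1, 4 vs 7] → B does not strictly dominate A (column X: 2 ≤ 7)
  B vs C: [2 vs 5, 5 vs 2, 4 vs 2] → B does not strictly dominate C (column X: 2 ≤ 5)
  C vs A: [5 vs 7, 2 vs 1, 2 vs 7] → C does not strictly dominate A (column X: 5 ≤ 7)
  C vs B: [5 vs 2, 2 vs 5, 2 vs 4] → C does not strictly dominate B (column Y: 2 ≤ 5)
No single strategy strictly dominates all others → no strictly dominant strategy.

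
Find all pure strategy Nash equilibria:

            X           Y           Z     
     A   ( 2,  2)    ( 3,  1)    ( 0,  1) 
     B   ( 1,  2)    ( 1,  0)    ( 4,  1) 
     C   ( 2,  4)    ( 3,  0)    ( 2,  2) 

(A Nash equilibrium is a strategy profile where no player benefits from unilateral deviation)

Nash equilibrium: (A, X), (C, X)

Work:
Best responses:
  P1 vs X: payoffs [2, 1, 2] → best response A/C (payoff 2)
  P1 vs Y: payoffs [3, 1, 3] → best response A/C (payoff 3)
  P1 vs Z: payoffs [0, 4, 2] → best response B (payoff 4)
  P2 vs A: payoffs [2, 1, 1] → best response X (payoff 2)
  P2 vs B: payoffs [2, 0, 1] → best response X (payoff 2)
  P2 vs C: payoffs [4, 0, 2] → best response X (payoff 4)
Mutual best responses: (A,X), (C,X) → Nash equilibria.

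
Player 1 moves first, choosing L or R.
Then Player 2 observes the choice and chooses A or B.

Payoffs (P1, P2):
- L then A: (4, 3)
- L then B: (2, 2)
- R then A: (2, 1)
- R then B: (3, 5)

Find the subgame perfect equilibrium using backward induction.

P1 plays L, P2 plays A after L and B after R; Payoff (4, 3)

Work:
Backward induction:
After L: P2 chooses A → P1 gets 4
After R: P2 chooses B → P1 gets 3
P1 chooses L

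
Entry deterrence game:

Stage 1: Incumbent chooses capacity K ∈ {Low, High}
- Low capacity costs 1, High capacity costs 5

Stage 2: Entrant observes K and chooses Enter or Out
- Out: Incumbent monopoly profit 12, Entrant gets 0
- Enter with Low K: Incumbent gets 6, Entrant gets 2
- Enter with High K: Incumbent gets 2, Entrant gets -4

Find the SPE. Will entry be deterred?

SPE: (High, Enter|Low, Out|High); Entry deterred. Incumbent net profit = 7

Work:
After Low K: Entrant enters (2 > 0)
After High K: Entrant stays out (-4 < 0)
Incumbent: Low → 6−1=5, High → 12−5=7
Incumbent chooses High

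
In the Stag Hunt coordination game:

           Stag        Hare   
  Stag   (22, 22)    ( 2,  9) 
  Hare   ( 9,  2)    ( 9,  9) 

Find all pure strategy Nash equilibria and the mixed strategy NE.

Pure NE: (Stag, Stag) and (Hare, Hare); Mixed NE: p = 0.35, q = 0.35

Work:
Check pure NE:
(Stag, Stag): (22, 22) - no unilateral deviation beneficial
(Hare, Hare): (9, 9) - no unilateral deviation beneficial
Mixed NE: P1 plays Stag with p = 0.35, P2 plays Stag with q = 0.35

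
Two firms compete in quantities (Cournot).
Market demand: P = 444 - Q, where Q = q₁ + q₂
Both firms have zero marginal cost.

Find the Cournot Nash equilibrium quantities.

q₁* = q₂* = 148.0; P* = 148.0

Work:
Profit: π_i = P·q_i = (a - q_i - q_j)·q_i
FOC: ∂π_i/∂q_i = a - 2q_i - q_j = 0
Reaction function: q_i = (444 - q_j)/2
Symmetry: q* = 444/3 = 148.0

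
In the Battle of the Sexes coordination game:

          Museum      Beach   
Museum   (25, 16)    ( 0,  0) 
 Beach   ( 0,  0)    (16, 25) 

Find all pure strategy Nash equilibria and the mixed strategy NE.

Pure NE: (Museum, Museum) and (Beach, Beach); Mixed NE: p = 0.6098, q = 0.3902

Work:
Check pure NE:
(Museum, Museum): (25, 16) - no unilateral deviation beneficial
(Beach, Beach): (16, 25) - no unilateral deviation beneficial
Mixed NE: P1 plays Museum with p = 0.6098, P2 plays Museum with q = 0.3902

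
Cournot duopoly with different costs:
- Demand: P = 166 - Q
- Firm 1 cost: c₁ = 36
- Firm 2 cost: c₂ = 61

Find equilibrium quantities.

q₁* = 51.67, q₂* = 26.67

Work:
Reaction: q₁ = (166 - 36 - q₂)/2
Reaction: q₂ = (166 - 61 - q₁)/2
Solve simultaneously:
q₁* = (166 - 2×36 + 61)/3 = 51.67
q₂* = (166 - 2×61 + 36)/3 = 26.67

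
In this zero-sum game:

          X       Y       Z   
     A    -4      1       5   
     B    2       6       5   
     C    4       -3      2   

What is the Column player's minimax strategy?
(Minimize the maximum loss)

Column should play X, value = 4

Work:
Column player minimizes Row's maximum payoff:
Column X: max payoff to Row = 4
Column Y: max payoff to Row = 6
Column Z: max payoff to Row = 5
Minimum is 4, achieved by column X.
Minimax strategy: X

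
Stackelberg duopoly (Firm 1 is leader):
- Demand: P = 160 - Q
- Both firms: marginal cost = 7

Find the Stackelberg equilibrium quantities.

q₁* (leader) = 76.5, q₂* (follower) = 38.25

Work:
Follower's reaction: q₂ = (a - c - q₁)/2
Leader substitutes: π₁ = q₁·(a - q₁ - (a-c-q₁)/2 - c)
FOC: q₁* = (160 - 7)/2 = 76.50
Then: q₂* = (160 - 7 - 76.5)/2 = 38.25
Leader has first-mover advantage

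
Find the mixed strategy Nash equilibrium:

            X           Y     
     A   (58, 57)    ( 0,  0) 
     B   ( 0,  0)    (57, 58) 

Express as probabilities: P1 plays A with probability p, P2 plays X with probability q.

p = 0.5043, q = 0.4957

Work:
Find probabilities that make opponent indifferent:
P2 chooses q to make P1 indifferent between A and B
P1 chooses p to make P2 indifferent between X and Y
Mixed NE: P1 plays (A: 0.5043, B: 0.4957), P2 plays (X: 0.4957, Y: 0.5043)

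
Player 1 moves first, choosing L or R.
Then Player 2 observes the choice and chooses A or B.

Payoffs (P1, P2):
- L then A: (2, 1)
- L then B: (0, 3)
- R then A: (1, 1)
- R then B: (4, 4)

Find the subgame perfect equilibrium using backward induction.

P1 plays R, P2 plays B after L and B after R; Payoff (4, 4)

Work:
Backward induction:
After L: P2 chooses B → P1 gets 0
After R: P2 chooses B → P1 gets 4
P1 chooses R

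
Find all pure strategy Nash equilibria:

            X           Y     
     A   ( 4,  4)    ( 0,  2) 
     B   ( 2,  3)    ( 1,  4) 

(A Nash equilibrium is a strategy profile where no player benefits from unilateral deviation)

Nash equilibrium: (A, X), (B, Y)

Work:
Best responses:
  P1 vs X: payoffs [4, 2] → best response A (payoff 4)
  P1 vs Y: payoffs [0, 1] → best response B (payoff 1)
  P2 vs A: payoffs [4, 2] → best response X (payoff 4)
  P2 vs B: payoffs [3, 4] → best response Y (payoff 4)
Mutual best responses: (A,X), (B,Y) → Nash equilibria.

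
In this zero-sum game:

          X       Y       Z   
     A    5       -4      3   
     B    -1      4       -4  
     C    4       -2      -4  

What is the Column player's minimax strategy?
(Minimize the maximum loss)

Column should play Z, value = 3

Work:
Column player minimizes Row's maximum payoff:
Column X: max payoff to Row = 5
Column Y: max payoff to Row = 4
Column Z: max payoff to Row = 3
Minimum is 3, achieved by column Z.
Minimax strategy: Z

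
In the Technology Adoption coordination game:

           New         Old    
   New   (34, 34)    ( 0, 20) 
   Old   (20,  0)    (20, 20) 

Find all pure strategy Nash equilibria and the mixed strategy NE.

Pure NE: (New, New) and (Old, Old); Mixed NE: p = 0.5882, q = 0.5882

Work:
Check pure NE:
(New, New): (34, 34) - no unilateral deviation beneficial
(Old, Old): (20, 20) - no unilateral deviation beneficial
Mixed NE: P1 plays New with p = 0.5882, P2 plays New with q = 0.5882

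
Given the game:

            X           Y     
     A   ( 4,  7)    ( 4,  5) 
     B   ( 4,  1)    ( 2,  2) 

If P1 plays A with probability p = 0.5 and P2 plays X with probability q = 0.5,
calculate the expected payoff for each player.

E[P1] = 3.5, E[P2] = 3.75

Work:
E[P1] = p·q·π₁(A,X) + p·(1-q)·π₁(A,Y) + (1-p)·q·π₁(B,X) + (1-p)·(1-q)·π₁(B,Y)
= 0.5·0.5·4 + 0.5·0.5·4 + 0.5·0.5·4 + 0.5·0.5·2
= 3.5

E[P2] = 3.75 (similar calculation)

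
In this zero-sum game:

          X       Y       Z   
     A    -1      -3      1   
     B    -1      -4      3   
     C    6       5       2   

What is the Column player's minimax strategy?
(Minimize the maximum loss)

Column should play Z, value = 3

Work:
Column player minimizes Row's maximum payoff:
Column X: max payoff to Row = 6
Column Y: max payoff to Row = 5
Column Z: max payoff to Row = 3
Minimum is 3, achieved by column Z.
Minimax strategy: Z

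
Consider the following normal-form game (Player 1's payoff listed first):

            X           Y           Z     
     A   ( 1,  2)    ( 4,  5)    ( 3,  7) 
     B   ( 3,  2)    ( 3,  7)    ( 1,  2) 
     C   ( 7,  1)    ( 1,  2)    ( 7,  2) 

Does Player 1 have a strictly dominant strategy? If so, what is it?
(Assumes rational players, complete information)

No strictly dominant strategy exists for Player 1

Work:
A strategy strictly dominates another if it gives a strictly higher payoff against every opponent action. Compare each pair of P1's strategies column-by-column:
  A vs B: [1 vs 3, 4 vs 3, 3 vs 1] → A does not strictly dominate B (column X: 1 ≤ 3)
  A vs C: [1 vs 7, 4 vs 1, 3 vs 7] → A does not strictly dominate C (column X: 1 ≤ 7)
  B vs A: [3 vs 1, 3 vs 4, 1 vs 3] → B does not strictly dominate A (column Y: 3 ≤ 4)
  B vs C: [3 vs 7, 3 vs 1, 1 vs 7] → B does not strictly dominate C (column X: 3 ≤ 7)
  C vs A: [7 vs 1, 1 vs 4, 7 vs 3] → C does not strictly dominate A (column Y: 1 ≤ 4)
  C vs B: [7 vs 3, 1 vs 3, 7 vs 1] → C does not strictly dominate B (column Y: 1 ≤ 3)
No single strategy strictly dominates all others → no strictly dominant strategy.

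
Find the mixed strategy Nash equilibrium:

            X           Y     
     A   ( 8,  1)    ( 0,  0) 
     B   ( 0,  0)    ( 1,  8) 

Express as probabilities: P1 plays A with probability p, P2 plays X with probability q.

p = 0.8889, q = 0.1111

Work:
Find probabilities that make opponent indifferent:
P2 chooses q to make P1 indifferent between A and B
P1 chooses p to make P2 indifferent between X and Y
Mixed NE: P1 plays (A: 0.8889, B: 0.1111), P2 plays (X: 0.1111, Y: 0.8889)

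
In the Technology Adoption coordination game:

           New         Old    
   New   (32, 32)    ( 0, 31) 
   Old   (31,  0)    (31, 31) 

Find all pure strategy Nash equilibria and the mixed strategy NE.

Pure NE: (New, New) and (Old, Old); Mixed NE: p = 0.9688, q = 0.9688

Work:
Check pure NE:
(New, New): (32, 32) - no unilateral deviation beneficial
(Old, Old): (31, 31) - no unilateral deviation beneficial
Mixed NE: P1 plays New with p = 0.9688, P2 plays New with q = 0.9688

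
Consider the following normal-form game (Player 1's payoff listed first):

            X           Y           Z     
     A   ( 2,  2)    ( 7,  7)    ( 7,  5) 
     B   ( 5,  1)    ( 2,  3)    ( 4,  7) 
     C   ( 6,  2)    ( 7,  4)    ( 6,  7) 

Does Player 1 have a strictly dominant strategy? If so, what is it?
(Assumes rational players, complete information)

No strictly dominant strategy exists for Player 1

Work:
A strategy strictly dominates another if it gives a strictly higher payoff against every opponent action. Compare each pair of P1's strategies column-by-column:
  A vs B: [2 vs 5, 7 vs 2, 7 vs 4] → A does not strictly dominate B (column X: 2 ≤ 5)
  A vs C: [2 vs 6, 7 vs 7, 7 vs 6] → A does not strictly dominate C (column X: 2 ≤ 6)
  B vs A: [5 vs 2, 2 vs 7, 4 vs 7] → B does not strictly dominate A (column Y: 2 ≤ 7)
  B vs C: [5 vs 6, 2 vs 7, 4 vs 6] → B does not strictly dominate C (column X: 5 ≤ 6)
  C vs A: [6 vs 2, 7 vs 7, 6 vs 7] → C does not strictly dominate A (column Y: 7 ≤ 7)
  C vs B: [6 vs 5, 7 vs 2, 6 vs 4] → C strictly dominates B
No single strategy strictly dominates all others → no strictly dominant strategy.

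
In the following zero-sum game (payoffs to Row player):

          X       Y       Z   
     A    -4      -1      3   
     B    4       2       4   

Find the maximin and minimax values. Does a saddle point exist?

Maximin = 2, Minimax = 2, Saddle: True

Work:
Row minimums: [-4, 2] → maximin = 2
Column maximums: [4, 2, 4] → minimax = 2
Saddle point exists! Game value = 2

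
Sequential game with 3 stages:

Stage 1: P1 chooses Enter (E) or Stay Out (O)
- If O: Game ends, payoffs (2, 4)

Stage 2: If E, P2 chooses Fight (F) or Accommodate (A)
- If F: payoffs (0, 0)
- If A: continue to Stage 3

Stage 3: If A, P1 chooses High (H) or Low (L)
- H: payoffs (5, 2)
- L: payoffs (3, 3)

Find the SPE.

SPE: (E, A, H); Outcome (5, 2)

Work:
Stage 3: P1 chooses H (5 vs 3)
Stage 2: P2: F->0, A->2 (anticipating H). Choose A
Stage 1: P1: O->2, E->5 (anticipating A, H). Choose E
SPE path: E -> A -> H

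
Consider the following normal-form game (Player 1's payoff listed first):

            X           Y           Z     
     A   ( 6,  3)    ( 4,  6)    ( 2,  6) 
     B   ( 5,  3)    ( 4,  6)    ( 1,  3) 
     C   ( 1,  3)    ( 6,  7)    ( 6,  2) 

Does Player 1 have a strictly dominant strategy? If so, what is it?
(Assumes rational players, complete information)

No strictly dominant strategy exists for Player 1

Work:
A strategy strictly dominates another if it gives a strictly higher payoff against every opponent action. Compare each pair of P1's strategies column-by-column:
  A vs B: [6 vs 5, 4 vs 4, 2 vs 1] → A does not strictly dominate B (column Y: 4 ≤ 4)
  A vs C: [6 vs 1, 4 vs 6, 2 vs 6] → A does not strictly dominate C (column Y: 4 ≤ 6)
  B vs A: [5 vs 6, 4 vs 4, 1 vs 2] → B does not strictly dominate A (column X: 5 ≤ 6)
  B vs C: [5 vs 1, 4 vs 6, 1 vs 6] → B does not strictly dominate C (column Y: 4 ≤ 6)
  C vs A: [1 vs 6, 6 vs 4, 6 vs 2] → C does not strictly dominate A (column X: 1 ≤ 6)
  C vs B: [1 vs 5, 6 vs 4, 6 vs 1] → C does not strictly dominate B (column X: 1 ≤ 5)
No single strategy strictly dominates all others → no strictly dominant strategy.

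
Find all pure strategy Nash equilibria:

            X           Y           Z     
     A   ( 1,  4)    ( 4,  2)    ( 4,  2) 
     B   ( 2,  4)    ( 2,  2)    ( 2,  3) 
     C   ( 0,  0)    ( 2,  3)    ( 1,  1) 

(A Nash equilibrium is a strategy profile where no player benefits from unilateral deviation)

Nash equilibrium: (B, X)

Work:
Best responses:
  P1 vs X: payoffs [1, 2, 0] → best response B (payoff 2)
  P1 vs Y: payoffs [4, 2, 2] → best response A (payoff 4)
  P1 vs Z: payoffs [4, 2, 1] → best response A (payoff 4)
  P2 vs A: payoffs [4, 2, 2] → best response X (payoff 4)
  P2 vs B: payoffs [4, 2, 3] → best response X (payoff 4)
  P2 vs C: payoffs [0, 3, 1] → best response Y (payoff 3)
Mutual best responses: (B,X) → Nash equilibria.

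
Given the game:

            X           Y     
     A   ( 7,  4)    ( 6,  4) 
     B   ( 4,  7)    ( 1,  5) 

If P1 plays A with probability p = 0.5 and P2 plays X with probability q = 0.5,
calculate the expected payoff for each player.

E[P1] = 4.5, E[P2] = 5.0

Work:
E[P1] = p·q·π₁(A,X) + p·(1-q)·π₁(A,Y) + (1-p)·q·π₁(B,X) + (1-p)·(1-q)·π₁(B,Y)
= 0.5·0.5·7 + 0.5·0.5·6 + 0.5·0.5·4 + 0.5·0.5·1
= 4.5

E[P2] = 5.0 (similar calculation)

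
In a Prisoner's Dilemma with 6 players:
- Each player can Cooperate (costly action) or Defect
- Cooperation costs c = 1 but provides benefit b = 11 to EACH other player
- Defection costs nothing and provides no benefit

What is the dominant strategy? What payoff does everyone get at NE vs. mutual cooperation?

Dominant: Defect; NE payoff = 0; Coop payoff = 54

Work:
Defect dominates (saves cost c = 1, benefit to others is external)
NE: All defect → everyone gets 0
If all cooperate: each receives (5)×11 - 1 = 54
Social dilemma: 54 > 0 but NE gives 0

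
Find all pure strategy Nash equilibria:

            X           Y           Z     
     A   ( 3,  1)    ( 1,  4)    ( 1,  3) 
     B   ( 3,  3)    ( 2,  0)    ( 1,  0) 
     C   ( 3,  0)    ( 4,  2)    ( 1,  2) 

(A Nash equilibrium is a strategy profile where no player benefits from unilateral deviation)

Nash equilibrium: (B, X), (C, Y), (C, Z)

Work:
Best responses:
  P1 vs X: payoffs [3, 3, 3] → best response A/B/C (payoff 3)
  P1 vs Y: payoffs [1, 2, 4] → best response C (payoff 4)
  P1 vs Z: payoffs [1, 1, 1] → best response A/B/C (payoff 1)
  P2 vs A: payoffs [1, 4, 3] → best response Y (payoff 4)
  P2 vs B: payoffs [3, 0, 0] → best response X (payoff 3)
  P2 vs C: payoffs [0, 2, 2] → best response Y/Z (payoff 2)
Mutual best responses: (B,X), (C,Y), (C,Z) → Nash equilibria.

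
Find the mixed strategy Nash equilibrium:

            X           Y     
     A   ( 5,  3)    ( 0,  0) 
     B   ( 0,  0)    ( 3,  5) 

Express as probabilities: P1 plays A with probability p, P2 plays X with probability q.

p = 0.625, q = 0.375

Work:
Find probabilities that make opponent indifferent:
P2 chooses q to make P1 indifferent between A and B
P1 chooses p to make P2 indifferent between X and Y
Mixed NE: P1 plays (A: 0.625, B: 0.375), P2 plays (X: 0.375, Y: 0.625)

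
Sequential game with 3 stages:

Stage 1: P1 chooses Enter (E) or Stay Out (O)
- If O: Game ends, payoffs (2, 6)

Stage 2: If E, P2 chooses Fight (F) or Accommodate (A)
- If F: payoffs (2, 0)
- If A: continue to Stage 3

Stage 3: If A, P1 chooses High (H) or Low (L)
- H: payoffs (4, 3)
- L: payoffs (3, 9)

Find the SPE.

SPE: (E, A, H); Outcome (4, 3)

Work:
Stage 3: P1 chooses H (4 vs 3)
Stage 2: P2: F->0, A->3 (anticipating H). Choose A
Stage 1: P1: O->2, E->4 (anticipating A, H). Choose E
SPE path: E -> A -> H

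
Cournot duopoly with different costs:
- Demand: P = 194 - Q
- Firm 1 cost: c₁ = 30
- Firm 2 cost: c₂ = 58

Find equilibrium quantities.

q₁* = 64.0, q₂* = 36.0

Work:
Reaction: q₁ = (194 - 30 - q₂)/2
Reaction: q₂ = (194 - 58 - q₁)/2
Solve simultaneously:
q₁* = (194 - 2×30 + 58)/3 = 64.0
q₂* = (194 - 2×58 + 30)/3 = 36.0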